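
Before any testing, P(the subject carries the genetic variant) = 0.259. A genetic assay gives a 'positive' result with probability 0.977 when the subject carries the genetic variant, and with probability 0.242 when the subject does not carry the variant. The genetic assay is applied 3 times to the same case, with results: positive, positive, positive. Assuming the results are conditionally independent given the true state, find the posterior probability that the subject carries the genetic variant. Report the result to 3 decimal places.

Posterior P(H) ≈ 0.958

With H the event that the subject carries the genetic variant, the joint likelihood of the observed sequence is P(data|H) = 0.977·0.977·0.977 = 0.93257 and P(data|¬H) = 0.242·0.242·0.242 = 0.014172.
Bayes: P(H|data) = 0.259·0.93257 / (0.259·0.93257 + 0.741·0.014172) = 0.24154/0.25204 = 0.9583.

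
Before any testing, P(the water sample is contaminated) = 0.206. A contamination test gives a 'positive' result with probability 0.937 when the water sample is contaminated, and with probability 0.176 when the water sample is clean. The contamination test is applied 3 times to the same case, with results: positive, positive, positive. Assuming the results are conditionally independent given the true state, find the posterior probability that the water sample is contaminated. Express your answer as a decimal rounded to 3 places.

Posterior P(H) ≈ 0.975

With H the event that the water sample is contaminated, the joint likelihood of the observed sequence is P(data|H) = 0.937·0.937·0.937 = 0.82266 and P(data|¬H) = 0.176·0.176·0.176 = 0.0054518.
Bayes: P(H|data) = 0.206·0.82266 / (0.206·0.82266 + 0.794·0.0054518) = 0.16947/0.17380 = 0.9751.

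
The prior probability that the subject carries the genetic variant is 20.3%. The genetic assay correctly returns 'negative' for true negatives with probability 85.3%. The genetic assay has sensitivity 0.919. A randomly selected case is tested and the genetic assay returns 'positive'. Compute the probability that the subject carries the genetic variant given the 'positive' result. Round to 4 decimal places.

Let H be the event that the subject carries the genetic variant. P(H) = 0.203, so P(¬H) = 0.797. With E the 'positive' result, P(E|H) = 0.919 and P(E|¬H) = 0.147.
P(E) = 0.919·0.203 + 0.147·0.797 = 0.18656 + 0.11716 = 0.30372.
By Bayes' theorem, P(H|E) = 0.18656 / 0.30372 = 0.6142.

P(H | E) ≈ 0.6142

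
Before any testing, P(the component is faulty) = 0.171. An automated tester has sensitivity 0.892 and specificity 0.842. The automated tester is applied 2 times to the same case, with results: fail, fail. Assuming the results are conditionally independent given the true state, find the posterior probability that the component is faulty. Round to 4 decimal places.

Posterior P(H) ≈ 0.8680

Let H be the event that the component is faulty; start with P(H) = 0.171. P('fail'|H) = 0.892, P('fail'|¬H) = 0.158.
Update on result 1 ('fail'): P(H) ← 0.892·0.1710 / (0.892·0.1710 + 0.158·0.8290) = 0.15253/0.28351 = 0.5380.
Update on result 2 ('fail'): P(H) ← 0.892·0.5380 / (0.892·0.5380 + 0.158·0.4620) = 0.47990/0.55290 = 0.8680.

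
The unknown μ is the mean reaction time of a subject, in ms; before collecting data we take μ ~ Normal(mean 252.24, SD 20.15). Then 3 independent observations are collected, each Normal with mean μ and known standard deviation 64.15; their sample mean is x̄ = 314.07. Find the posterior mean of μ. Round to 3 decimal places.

With known σ, the Normal prior is conjugate. Weight on the data is w = (n/σ²)/(n/σ² + 1/τ₀²) = 0.00072900/(0.00072900+0.00246292) = 0.22839.
Posterior mean = w·x̄ + (1−w)·μ₀ = 0.22839·314.07 + 0.77161·252.24 = 266.361.

Posterior mean ≈ 266.361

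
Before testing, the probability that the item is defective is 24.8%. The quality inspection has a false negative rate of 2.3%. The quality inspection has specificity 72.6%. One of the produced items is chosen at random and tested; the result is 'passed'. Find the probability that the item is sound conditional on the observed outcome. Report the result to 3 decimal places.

Let H be the event that the item is defective. P(H) = 0.248, so P(¬H) = 0.752. With E the 'passed' result, P(E|H) = 0.023 and P(E|¬H) = 0.726.
P(E) = 0.023·0.248 + 0.726·0.752 = 0.0057040 + 0.54595 = 0.55166.
By Bayes' theorem, P(H|E) = 0.0057040 / 0.55166 = 0.010. Hence P(¬H|E) = 1 − 0.010 = 0.990.

P(¬H | E) ≈ 0.990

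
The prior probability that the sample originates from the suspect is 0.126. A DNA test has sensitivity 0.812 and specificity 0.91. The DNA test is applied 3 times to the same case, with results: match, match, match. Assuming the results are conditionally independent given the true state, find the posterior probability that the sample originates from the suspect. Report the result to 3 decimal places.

With H the event that the sample originates from the suspect, the joint likelihood of the observed sequence is P(data|H) = 0.812·0.812·0.812 = 0.53539 and P(data|¬H) = 0.09·0.09·0.09 = 0.00072900.
Bayes: P(H|data) = 0.126·0.53539 / (0.126·0.53539 + 0.874·0.00072900) = 0.067459/0.068096 = 0.9906.

Posterior P(H) ≈ 0.991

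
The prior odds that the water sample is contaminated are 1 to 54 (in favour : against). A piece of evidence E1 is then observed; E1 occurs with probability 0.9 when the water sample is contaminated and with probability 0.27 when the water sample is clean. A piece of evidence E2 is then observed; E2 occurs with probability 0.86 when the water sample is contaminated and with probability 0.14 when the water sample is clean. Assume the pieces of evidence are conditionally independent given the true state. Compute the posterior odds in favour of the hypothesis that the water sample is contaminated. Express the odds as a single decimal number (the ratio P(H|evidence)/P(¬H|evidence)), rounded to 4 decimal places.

Posterior odds ≈ 0.3792

Prior odds = 1/54 = 0.018519.
Likelihood ratio for E1 = 0.9/0.27 = 3.3333.
Likelihood ratio for E2 = 0.86/0.14 = 6.1429.
Posterior odds = prior odds × LR₁ × LR₂ = 0.37919.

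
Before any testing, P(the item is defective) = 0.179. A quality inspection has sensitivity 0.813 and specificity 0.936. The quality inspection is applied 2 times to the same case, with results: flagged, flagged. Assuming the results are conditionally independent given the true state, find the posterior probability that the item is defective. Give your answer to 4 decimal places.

Posterior P(H) ≈ 0.9724

With H the event that the item is defective, the joint likelihood of the observed sequence is P(data|H) = 0.813·0.813 = 0.66097 and P(data|¬H) = 0.064·0.064 = 0.0040960.
Bayes: P(H|data) = 0.179·0.66097 / (0.179·0.66097 + 0.821·0.0040960) = 0.11831/0.12168 = 0.9724.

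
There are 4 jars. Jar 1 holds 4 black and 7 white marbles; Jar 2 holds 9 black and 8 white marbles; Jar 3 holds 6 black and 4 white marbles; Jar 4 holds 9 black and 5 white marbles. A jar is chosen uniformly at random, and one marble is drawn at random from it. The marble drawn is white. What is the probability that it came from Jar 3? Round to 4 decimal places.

P(white|Jar 1) = 0.6364; P(white|Jar 2) = 0.4706; P(white|Jar 3) = 0.4; P(white|Jar 4) = 0.3571.
Prior × likelihood for each source: 0.25·0.6364=0.1591, 0.25·0.4706=0.1176, 0.25·0.4=0.1000, 0.25·0.3571=0.08929. Summing gives P(white) = 0.46602.
P(Jar 3 | white) = 0.1000 / 0.46602 = 0.2146.

Posterior probability ≈ 0.2146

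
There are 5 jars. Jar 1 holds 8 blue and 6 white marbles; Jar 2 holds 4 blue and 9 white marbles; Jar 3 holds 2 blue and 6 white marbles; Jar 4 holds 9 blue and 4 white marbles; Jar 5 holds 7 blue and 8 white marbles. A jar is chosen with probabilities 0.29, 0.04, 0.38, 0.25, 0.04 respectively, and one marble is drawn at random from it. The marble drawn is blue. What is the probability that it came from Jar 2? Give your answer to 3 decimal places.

Posterior probability ≈ 0.026

P(blue|Jar 1) = 0.5714; P(blue|Jar 2) = 0.3077; P(blue|Jar 3) = 0.25; P(blue|Jar 4) = 0.6923; P(blue|Jar 5) = 0.4667.
Prior × likelihood for each source: 0.29·0.5714=0.1657, 0.04·0.3077=0.01231, 0.38·0.25=0.09500, 0.25·0.6923=0.1731, 0.04·0.4667=0.01867. Summing gives P(blue) = 0.46477.
P(Jar 2 | blue) = 0.01231 / 0.46477 = 0.026.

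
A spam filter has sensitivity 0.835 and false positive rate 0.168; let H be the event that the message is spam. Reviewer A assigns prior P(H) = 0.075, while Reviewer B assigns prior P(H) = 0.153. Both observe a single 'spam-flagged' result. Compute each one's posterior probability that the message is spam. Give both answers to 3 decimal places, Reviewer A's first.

Reviewer A: 0.287; Reviewer B: 0.473

P('+'|H) = 0.835, P('+'|¬H) = 0.168.
Reviewer A: numerator 0.835·0.075 = 0.062625; evidence = 0.062625+0.168·0.925 = 0.21803; posterior = 0.287.
Reviewer B: numerator 0.835·0.153 = 0.12775; evidence = 0.12775+0.168·0.847 = 0.27005; posterior = 0.473.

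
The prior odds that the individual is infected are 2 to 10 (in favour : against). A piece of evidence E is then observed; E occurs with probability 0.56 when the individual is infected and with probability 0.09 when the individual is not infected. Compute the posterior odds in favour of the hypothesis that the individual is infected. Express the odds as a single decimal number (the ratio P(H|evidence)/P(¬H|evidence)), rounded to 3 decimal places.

Posterior odds ≈ 1.244

Prior odds = 2/10 = 0.20000. In log-odds, ln(0.20000) = -1.6094.
Add log likelihood ratio: ln(6.2222) = 1.8281.
Posterior log-odds = 0.21869, so posterior odds = exp(0.21869) = 1.2444.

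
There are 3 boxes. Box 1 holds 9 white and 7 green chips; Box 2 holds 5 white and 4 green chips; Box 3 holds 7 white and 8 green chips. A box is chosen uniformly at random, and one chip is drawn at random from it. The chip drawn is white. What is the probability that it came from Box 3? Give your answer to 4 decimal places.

Tabulate prior·likelihood by source: [1] prior 0.333333, lik 0.5625, product 0.1875; [2] prior 0.333333, lik 0.5556, product 0.1852; [3] prior 0.333333, lik 0.4667, product 0.1556.
Normalizing constant = 0.52824; the posterior for Box 3 is its product over the sum, 0.1556/0.52824 = 0.2945.

Posterior probability ≈ 0.2945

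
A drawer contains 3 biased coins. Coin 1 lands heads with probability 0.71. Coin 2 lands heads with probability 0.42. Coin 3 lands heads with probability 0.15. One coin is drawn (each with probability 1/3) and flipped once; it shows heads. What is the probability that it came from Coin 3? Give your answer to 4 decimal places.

Tabulate prior·likelihood by source: [1] prior 0.333333, lik 0.71, product 0.2367; [2] prior 0.333333, lik 0.42, product 0.1400; [3] prior 0.333333, lik 0.15, product 0.05000.
Normalizing constant = 0.42667; the posterior for Coin 3 is its product over the sum, 0.05000/0.42667 = 0.1172.

Posterior probability ≈ 0.1172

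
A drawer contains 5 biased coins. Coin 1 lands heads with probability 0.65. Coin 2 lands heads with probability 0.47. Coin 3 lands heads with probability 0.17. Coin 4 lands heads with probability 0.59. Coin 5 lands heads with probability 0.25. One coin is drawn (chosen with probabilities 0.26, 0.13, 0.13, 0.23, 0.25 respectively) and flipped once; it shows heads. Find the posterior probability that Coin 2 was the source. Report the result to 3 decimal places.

Posterior probability ≈ 0.136

Tabulate prior·likelihood by source: [1] prior 0.26, lik 0.65, product 0.1690; [2] prior 0.13, lik 0.47, product 0.06110; [3] prior 0.13, lik 0.17, product 0.02210; [4] prior 0.23, lik 0.59, product 0.1357; [5] prior 0.25, lik 0.25, product 0.06250.
Normalizing constant = 0.45040; the posterior for Coin 2 is its product over the sum, 0.06110/0.45040 = 0.136.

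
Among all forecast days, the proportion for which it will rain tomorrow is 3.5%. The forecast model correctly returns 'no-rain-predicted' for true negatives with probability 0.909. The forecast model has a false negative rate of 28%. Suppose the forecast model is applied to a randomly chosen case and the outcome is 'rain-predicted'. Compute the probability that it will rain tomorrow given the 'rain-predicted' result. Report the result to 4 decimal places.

Write H for 'it will rain tomorrow'. Prior odds H:¬H = 0.035/0.965 = 0.036269. For the 'rain-predicted' outcome, the likelihood ratio is 0.72/0.091 = 7.9121.
Posterior odds = 0.036269 × 7.9121 = 0.28697, so P(H|E) = 0.28697/(1+0.28697) = 0.2230.

P(H | E) ≈ 0.2230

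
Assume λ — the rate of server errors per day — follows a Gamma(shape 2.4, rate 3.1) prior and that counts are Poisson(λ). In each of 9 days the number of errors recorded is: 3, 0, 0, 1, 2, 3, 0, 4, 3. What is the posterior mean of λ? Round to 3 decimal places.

Posterior mean ≈ 1.521

The Poisson likelihood adds the total count to the shape and the number of exposure periods to the rate. Here ∑xᵢ = 16 and n = 9, so shape 2.4→18.4 and rate 3.1→12.1.
Posterior mean = shape/rate = 18.4/12.1 = 1.521.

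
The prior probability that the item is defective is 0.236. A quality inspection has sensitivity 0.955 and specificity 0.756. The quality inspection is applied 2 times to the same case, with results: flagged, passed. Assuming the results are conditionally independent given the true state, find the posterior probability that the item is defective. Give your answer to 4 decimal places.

Posterior P(H) ≈ 0.0671

Let H be the event that the item is defective; start with P(H) = 0.236. P('flagged'|H) = 0.955, P('flagged'|¬H) = 0.244.
Update on result 1 ('flagged'): P(H) ← 0.955·0.2360 / (0.955·0.2360 + 0.244·0.7640) = 0.22538/0.41180 = 0.5473.
Update on result 2 ('passed'): P(H) ← 0.045·0.5473 / (0.045·0.5473 + 0.756·0.4527) = 0.024629/0.36686 = 0.0671.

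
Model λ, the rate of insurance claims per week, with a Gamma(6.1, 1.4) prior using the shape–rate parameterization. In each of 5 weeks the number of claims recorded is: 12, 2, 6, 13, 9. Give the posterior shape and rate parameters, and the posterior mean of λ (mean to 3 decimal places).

Posterior: Gamma(shape=48.1, rate=6.4); mean ≈ 7.516

Total count ∑xᵢ = 42 over n = 5 weeks.
Gamma is conjugate to the Poisson likelihood: posterior is Gamma(shape = 6.1+42 = 48.1, rate = 1.4+5 = 6.4).
Posterior mean = shape/rate = 48.1/6.4 = 7.516.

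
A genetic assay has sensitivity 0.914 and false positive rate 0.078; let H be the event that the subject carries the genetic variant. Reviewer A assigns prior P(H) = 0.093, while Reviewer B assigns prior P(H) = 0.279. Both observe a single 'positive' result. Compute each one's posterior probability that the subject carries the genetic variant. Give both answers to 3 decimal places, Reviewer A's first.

Reviewer A: 0.546; Reviewer B: 0.819

The likelihood ratio for a 'positive' result is 0.914/0.078 = 11.718.
Reviewer A: prior odds 0.093/0.907 = 0.10254; posterior odds 1.2015; posterior probability 0.546.
Reviewer B: prior odds 0.279/0.721 = 0.38696; posterior odds 4.5344; posterior probability 0.819.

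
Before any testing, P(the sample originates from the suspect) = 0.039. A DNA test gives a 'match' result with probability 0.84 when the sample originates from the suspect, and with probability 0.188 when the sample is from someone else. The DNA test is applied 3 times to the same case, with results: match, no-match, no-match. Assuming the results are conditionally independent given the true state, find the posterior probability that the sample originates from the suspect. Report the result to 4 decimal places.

Posterior P(H) ≈ 0.0070

With H the event that the sample originates from the suspect, the joint likelihood of the observed sequence is P(data|H) = 0.84·0.16·0.16 = 0.021504 and P(data|¬H) = 0.188·0.812·0.812 = 0.12396.
Bayes: P(H|data) = 0.039·0.021504 / (0.039·0.021504 + 0.961·0.12396) = 0.00083866/0.11996 = 0.0070.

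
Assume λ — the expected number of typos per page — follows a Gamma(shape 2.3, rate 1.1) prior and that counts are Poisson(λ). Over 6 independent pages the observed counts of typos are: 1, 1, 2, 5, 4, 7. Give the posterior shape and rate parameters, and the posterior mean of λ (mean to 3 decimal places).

Posterior: Gamma(shape=22.3, rate=7.1); mean ≈ 3.141

The Poisson likelihood adds the total count to the shape and the number of exposure periods to the rate. Here ∑xᵢ = 20 and n = 6, so shape 2.3→22.3 and rate 1.1→7.1.
E[λ | data] = 22.3/7.1 = 3.141.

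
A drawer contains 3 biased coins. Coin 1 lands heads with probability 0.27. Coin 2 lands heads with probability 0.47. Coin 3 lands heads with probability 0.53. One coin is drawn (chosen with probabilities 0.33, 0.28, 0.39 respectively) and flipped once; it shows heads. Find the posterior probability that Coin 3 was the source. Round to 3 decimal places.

P(heads|C1) = 0.27; P(heads|C2) = 0.47; P(heads|C3) = 0.53.
Prior × likelihood for each source: 0.33·0.27=0.08910, 0.28·0.47=0.1316, 0.39·0.53=0.2067. Summing gives P(heads) = 0.42740.
P(Coin 3 | heads) = 0.2067 / 0.42740 = 0.484.

Posterior probability ≈ 0.484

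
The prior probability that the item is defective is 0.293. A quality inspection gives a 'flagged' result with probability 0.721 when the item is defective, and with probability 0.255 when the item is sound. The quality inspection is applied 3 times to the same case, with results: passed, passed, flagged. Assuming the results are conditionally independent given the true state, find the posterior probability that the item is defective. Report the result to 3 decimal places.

Posterior P(H) ≈ 0.141

With H the event that the item is defective, the joint likelihood of the observed sequence is P(data|H) = 0.279·0.279·0.721 = 0.056123 and P(data|¬H) = 0.745·0.745·0.255 = 0.14153.
Bayes: P(H|data) = 0.293·0.056123 / (0.293·0.056123 + 0.707·0.14153) = 0.016444/0.11651 = 0.1411.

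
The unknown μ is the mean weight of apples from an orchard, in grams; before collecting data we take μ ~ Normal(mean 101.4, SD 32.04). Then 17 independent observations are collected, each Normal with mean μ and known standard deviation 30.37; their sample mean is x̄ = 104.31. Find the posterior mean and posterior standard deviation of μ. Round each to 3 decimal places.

With known σ, the Normal prior is conjugate. Weight on the data is w = (n/σ²)/(n/σ² + 1/τ₀²) = 0.0184314/(0.0184314+0.00097413) = 0.94980.
Posterior mean = w·x̄ + (1−w)·μ₀ = 0.94980·104.31 + 0.050198·101.4 = 104.164. Posterior variance = 1/(0.0184314+0.00097413) = 51.5316, so SD = 7.179.

Posterior mean ≈ 104.164; posterior SD ≈ 7.179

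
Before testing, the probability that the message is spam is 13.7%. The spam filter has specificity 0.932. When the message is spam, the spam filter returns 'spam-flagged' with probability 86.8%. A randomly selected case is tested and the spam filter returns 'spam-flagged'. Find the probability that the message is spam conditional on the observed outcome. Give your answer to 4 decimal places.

P(H | E) ≈ 0.6696

Write H for 'the message is spam'. Prior odds H:¬H = 0.137/0.863 = 0.15875. For the 'spam-flagged' outcome, the likelihood ratio is 0.868/0.068 = 12.765.
Posterior odds = 0.15875 × 12.765 = 2.0264, so P(H|E) = 2.0264/(1+2.0264) = 0.6696.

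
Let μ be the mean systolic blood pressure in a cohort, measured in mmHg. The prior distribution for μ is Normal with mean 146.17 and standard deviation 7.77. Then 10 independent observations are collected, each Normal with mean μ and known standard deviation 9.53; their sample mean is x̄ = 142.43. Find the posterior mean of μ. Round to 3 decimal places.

Prior precision 1/τ₀² = 1/7.77² = 0.0165637; data precision n/σ² = 10/9.53² = 0.110107.
Posterior precision = 0.0165637 + 0.110107 = 0.126671.
Posterior mean = (0.0165637·146.17 + 0.110107·142.43) / 0.126671 = 142.919.

Posterior mean ≈ 142.919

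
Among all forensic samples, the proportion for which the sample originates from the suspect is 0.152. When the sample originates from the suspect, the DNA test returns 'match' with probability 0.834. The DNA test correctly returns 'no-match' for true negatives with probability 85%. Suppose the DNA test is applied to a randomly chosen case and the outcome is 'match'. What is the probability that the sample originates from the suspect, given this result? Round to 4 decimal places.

P(H | E) ≈ 0.4991

Let H be the event that the sample originates from the suspect. P(H) = 0.152, so P(¬H) = 0.848. With E the 'match' result, P(E|H) = 0.834 and P(E|¬H) = 0.15.
P(E) = 0.834·0.152 + 0.15·0.848 = 0.12677 + 0.12720 = 0.25397.
By Bayes' theorem, P(H|E) = 0.12677 / 0.25397 = 0.4991.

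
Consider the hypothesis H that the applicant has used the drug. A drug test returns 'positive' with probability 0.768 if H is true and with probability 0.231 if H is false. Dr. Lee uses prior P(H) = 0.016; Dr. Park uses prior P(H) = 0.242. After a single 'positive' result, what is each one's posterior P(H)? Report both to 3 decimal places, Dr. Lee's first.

Dr. Lee: 0.051; Dr. Park: 0.515

P('+'|H) = 0.768, P('+'|¬H) = 0.231.
Dr. Lee: numerator 0.768·0.016 = 0.012288; evidence = 0.012288+0.231·0.984 = 0.23959; posterior = 0.051.
Dr. Park: numerator 0.768·0.242 = 0.18586; evidence = 0.18586+0.231·0.758 = 0.36095; posterior = 0.515.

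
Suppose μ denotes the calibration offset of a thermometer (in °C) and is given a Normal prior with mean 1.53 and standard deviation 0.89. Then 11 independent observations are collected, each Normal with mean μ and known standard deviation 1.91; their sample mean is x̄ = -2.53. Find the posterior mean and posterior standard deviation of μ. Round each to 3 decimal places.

Prior precision 1/τ₀² = 1/0.89² = 1.26247; data precision n/σ² = 11/1.91² = 3.01527.
Posterior precision = 1.26247 + 3.01527 = 4.27774, giving posterior SD = 1/√4.27774 = 0.483.
Posterior mean = (1.26247·1.53 + 3.01527·-2.53) / 4.27774 = -1.332.

Posterior mean ≈ -1.332; posterior SD ≈ 0.483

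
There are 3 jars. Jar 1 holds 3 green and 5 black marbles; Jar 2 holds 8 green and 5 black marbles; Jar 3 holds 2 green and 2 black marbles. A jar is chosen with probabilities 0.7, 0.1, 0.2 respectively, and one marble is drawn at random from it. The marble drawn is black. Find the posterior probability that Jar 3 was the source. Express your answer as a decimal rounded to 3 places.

Tabulate prior·likelihood by source: [1] prior 0.7, lik 0.625, product 0.4375; [2] prior 0.1, lik 0.3846, product 0.03846; [3] prior 0.2, lik 0.5, product 0.1000.
Normalizing constant = 0.57596; the posterior for Jar 3 is its product over the sum, 0.1000/0.57596 = 0.174.

Posterior probability ≈ 0.174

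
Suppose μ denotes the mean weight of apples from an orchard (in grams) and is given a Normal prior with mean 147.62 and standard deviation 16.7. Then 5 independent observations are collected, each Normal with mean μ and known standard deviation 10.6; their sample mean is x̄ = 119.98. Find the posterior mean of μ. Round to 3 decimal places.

Posterior mean ≈ 122.041

Prior precision 1/τ₀² = 1/16.7² = 0.00358564; data precision n/σ² = 5/10.6² = 0.0444998.
Posterior precision = 0.00358564 + 0.0444998 = 0.0480855.
Posterior mean = (0.00358564·147.62 + 0.0444998·119.98) / 0.0480855 = 122.041.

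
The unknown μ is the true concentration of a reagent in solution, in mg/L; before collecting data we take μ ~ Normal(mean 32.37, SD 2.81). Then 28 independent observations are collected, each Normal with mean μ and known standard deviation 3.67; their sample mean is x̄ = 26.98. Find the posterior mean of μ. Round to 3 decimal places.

Posterior mean ≈ 27.290

With known σ, the Normal prior is conjugate. Weight on the data is w = (n/σ²)/(n/σ² + 1/τ₀²) = 2.07886/(2.07886+0.126645) = 0.94258.
Posterior mean = w·x̄ + (1−w)·μ₀ = 0.94258·26.98 + 0.057422·32.37 = 27.290.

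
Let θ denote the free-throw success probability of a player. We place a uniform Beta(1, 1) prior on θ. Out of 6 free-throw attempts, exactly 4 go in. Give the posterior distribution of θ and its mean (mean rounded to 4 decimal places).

The binomial likelihood is conjugate to the Beta prior: with 4 successes and 2 failures, the posterior is Beta(1+4, 1+2) = Beta(5, 3).
Posterior mean = α/(α+β) = 5/8 = 0.6250.

Posterior: Beta(5, 3); mean ≈ 0.6250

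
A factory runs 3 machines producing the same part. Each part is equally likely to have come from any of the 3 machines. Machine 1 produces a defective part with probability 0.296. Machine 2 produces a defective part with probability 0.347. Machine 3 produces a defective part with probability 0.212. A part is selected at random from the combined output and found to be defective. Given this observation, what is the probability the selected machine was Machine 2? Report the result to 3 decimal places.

Tabulate prior·likelihood by source: [1] prior 0.333333, lik 0.296, product 0.09867; [2] prior 0.333333, lik 0.347, product 0.1157; [3] prior 0.333333, lik 0.212, product 0.07067.
Normalizing constant = 0.28500; the posterior for Machine 2 is its product over the sum, 0.1157/0.28500 = 0.406.

Posterior probability ≈ 0.406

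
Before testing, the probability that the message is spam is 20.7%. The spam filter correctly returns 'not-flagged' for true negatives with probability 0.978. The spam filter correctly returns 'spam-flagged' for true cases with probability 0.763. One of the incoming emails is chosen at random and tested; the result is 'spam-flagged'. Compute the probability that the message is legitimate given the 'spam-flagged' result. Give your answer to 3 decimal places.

Let H be the event that the message is spam. P(H) = 0.207, so P(¬H) = 0.793. With E the 'spam-flagged' result, P(E|H) = 0.763 and P(E|¬H) = 0.022.
P(E) = 0.763·0.207 + 0.022·0.793 = 0.15794 + 0.017446 = 0.17539.
By Bayes' theorem, P(H|E) = 0.15794 / 0.17539 = 0.901. Hence P(¬H|E) = 1 − 0.901 = 0.099.

P(¬H | E) ≈ 0.099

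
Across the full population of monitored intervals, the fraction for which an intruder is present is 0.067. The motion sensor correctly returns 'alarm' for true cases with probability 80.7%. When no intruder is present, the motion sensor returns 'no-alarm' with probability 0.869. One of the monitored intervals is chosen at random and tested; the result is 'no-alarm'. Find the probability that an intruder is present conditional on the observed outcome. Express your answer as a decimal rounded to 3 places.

P(H | E) ≈ 0.016

Write H for 'an intruder is present'. Prior odds H:¬H = 0.067/0.933 = 0.071811. For the 'no-alarm' outcome, the likelihood ratio is 0.193/0.869 = 0.22209.
Posterior odds = 0.071811 × 0.22209 = 0.015949, so P(H|E) = 0.015949/(1+0.015949) = 0.016.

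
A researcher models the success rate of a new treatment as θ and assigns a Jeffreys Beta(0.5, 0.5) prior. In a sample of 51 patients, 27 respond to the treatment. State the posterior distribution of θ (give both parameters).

Posterior: Beta(27.5, 24.5)

Observing 27 successes and 24 failures updates Beta(0.5, 0.5) by adding the success and failure counts to the two shape parameters: α = 0.5+27 = 27.5, β = 0.5+24 = 24.5.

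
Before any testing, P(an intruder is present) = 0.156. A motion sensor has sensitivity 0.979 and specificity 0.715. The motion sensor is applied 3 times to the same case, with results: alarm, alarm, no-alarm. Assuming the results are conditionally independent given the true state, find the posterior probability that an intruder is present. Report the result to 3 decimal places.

Posterior P(H) ≈ 0.060

Let H be the event that an intruder is present; start with P(H) = 0.156. P('alarm'|H) = 0.979, P('alarm'|¬H) = 0.285.
Update on result 1 ('alarm'): P(H) ← 0.979·0.1560 / (0.979·0.1560 + 0.285·0.8440) = 0.15272/0.39326 = 0.3883.
Update on result 2 ('alarm'): P(H) ← 0.979·0.3883 / (0.979·0.3883 + 0.285·0.6117) = 0.38019/0.55451 = 0.6856.
Update on result 3 ('no-alarm'): P(H) ← 0.021·0.6856 / (0.021·0.6856 + 0.715·0.3144) = 0.014398/0.23917 = 0.0602.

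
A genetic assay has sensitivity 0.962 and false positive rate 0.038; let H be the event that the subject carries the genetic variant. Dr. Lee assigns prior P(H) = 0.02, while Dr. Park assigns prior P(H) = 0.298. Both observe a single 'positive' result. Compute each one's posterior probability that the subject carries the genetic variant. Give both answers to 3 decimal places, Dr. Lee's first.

P('+'|H) = 0.962, P('+'|¬H) = 0.038.
Dr. Lee: numerator 0.962·0.02 = 0.019240; evidence = 0.019240+0.038·0.98 = 0.056480; posterior = 0.341.
Dr. Park: numerator 0.962·0.298 = 0.28668; evidence = 0.28668+0.038·0.702 = 0.31335; posterior = 0.915.

Dr. Lee: 0.341; Dr. Park: 0.915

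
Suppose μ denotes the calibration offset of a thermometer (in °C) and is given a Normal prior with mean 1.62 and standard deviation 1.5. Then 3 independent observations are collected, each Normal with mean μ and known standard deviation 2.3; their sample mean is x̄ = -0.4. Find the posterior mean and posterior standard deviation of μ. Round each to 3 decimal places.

Prior precision 1/τ₀² = 1/1.5² = 0.444444; data precision n/σ² = 3/2.3² = 0.567108.
Posterior precision = 0.444444 + 0.567108 = 1.01155, giving posterior SD = 1/√1.01155 = 0.994.
Posterior mean = (0.444444·1.62 + 0.567108·-0.4) / 1.01155 = 0.488.

Posterior mean ≈ 0.488; posterior SD ≈ 0.994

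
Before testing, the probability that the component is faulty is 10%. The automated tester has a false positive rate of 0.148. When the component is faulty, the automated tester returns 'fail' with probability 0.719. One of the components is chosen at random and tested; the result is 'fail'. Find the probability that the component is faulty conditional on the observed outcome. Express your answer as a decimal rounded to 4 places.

Write H for 'the component is faulty'. Prior odds H:¬H = 0.1/0.9 = 0.11111. For the 'fail' outcome, the likelihood ratio is 0.719/0.148 = 4.8581.
Posterior odds = 0.11111 × 4.8581 = 0.53979, so P(H|E) = 0.53979/(1+0.53979) = 0.3506.

P(H | E) ≈ 0.3506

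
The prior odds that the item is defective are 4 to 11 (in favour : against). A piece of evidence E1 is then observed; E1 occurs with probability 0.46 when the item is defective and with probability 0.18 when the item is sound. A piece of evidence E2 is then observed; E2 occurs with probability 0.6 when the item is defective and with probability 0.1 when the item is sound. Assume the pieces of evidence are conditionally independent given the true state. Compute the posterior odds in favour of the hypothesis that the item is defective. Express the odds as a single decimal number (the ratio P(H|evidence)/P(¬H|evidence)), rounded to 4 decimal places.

Prior odds = 4/11 = 0.36364.
Likelihood ratio for E1 = 0.46/0.18 = 2.5556.
Likelihood ratio for E2 = 0.6/0.1 = 6.0000.
Posterior odds = prior odds × LR₁ × LR₂ = 5.5758.

Posterior odds ≈ 5.5758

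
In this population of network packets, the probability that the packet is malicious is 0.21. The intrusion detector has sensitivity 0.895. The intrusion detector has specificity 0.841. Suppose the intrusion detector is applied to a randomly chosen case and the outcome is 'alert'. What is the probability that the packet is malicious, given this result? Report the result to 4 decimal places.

P(H | E) ≈ 0.5994

Write H for 'the packet is malicious'. Prior odds H:¬H = 0.21/0.79 = 0.26582. For the 'alert' outcome, the likelihood ratio is 0.895/0.159 = 5.6289.
Posterior odds = 0.26582 × 5.6289 = 1.4963, so P(H|E) = 1.4963/(1+1.4963) = 0.5994.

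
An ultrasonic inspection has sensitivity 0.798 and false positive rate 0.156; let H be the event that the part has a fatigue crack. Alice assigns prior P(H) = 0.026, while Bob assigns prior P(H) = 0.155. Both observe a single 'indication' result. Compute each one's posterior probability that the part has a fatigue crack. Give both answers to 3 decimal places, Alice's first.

P('+'|H) = 0.798, P('+'|¬H) = 0.156.
Alice: numerator 0.798·0.026 = 0.020748; evidence = 0.020748+0.156·0.974 = 0.17269; posterior = 0.120.
Bob: numerator 0.798·0.155 = 0.12369; evidence = 0.12369+0.156·0.845 = 0.25551; posterior = 0.484.

Alice: 0.120; Bob: 0.484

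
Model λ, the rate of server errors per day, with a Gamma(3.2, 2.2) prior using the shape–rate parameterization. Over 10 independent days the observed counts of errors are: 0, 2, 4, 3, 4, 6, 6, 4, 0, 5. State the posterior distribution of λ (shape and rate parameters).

The Poisson likelihood adds the total count to the shape and the number of exposure periods to the rate. Here ∑xᵢ = 34 and n = 10, so shape 3.2→37.2 and rate 2.2→12.2.

Posterior: Gamma(shape=37.2, rate=12.2)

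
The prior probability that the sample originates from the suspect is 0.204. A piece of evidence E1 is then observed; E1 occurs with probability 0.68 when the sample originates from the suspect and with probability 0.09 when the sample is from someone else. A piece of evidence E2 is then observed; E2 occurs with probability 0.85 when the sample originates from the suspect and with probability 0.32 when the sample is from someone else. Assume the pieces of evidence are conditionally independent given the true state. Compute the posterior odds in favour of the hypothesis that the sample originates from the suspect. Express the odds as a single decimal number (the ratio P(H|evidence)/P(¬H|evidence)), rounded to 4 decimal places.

Prior odds = 0.204/(1−0.204) = 0.25628.
Likelihood ratio for E1 = 0.68/0.09 = 7.5556.
Likelihood ratio for E2 = 0.85/0.32 = 2.6562.
Posterior odds = prior odds × LR₁ × LR₂ = 5.1434.

Posterior odds ≈ 5.1434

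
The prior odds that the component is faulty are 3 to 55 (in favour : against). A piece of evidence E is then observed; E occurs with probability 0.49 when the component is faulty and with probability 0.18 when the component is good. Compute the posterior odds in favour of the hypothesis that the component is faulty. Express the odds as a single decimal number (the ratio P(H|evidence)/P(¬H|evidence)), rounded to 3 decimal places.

Prior odds = 3/55 = 0.054545. In log-odds, ln(0.054545) = -2.9087.
Add log likelihood ratio: ln(2.7222) = 1.0014.
Posterior log-odds = -1.9073, so posterior odds = exp(-1.9073) = 0.14848.

Posterior odds ≈ 0.148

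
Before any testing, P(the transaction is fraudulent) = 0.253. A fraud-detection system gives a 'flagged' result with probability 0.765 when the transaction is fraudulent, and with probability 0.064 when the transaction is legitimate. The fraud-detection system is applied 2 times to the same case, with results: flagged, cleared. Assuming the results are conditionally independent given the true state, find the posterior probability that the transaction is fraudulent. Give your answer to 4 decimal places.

Posterior P(H) ≈ 0.5041

Let H be the event that the transaction is fraudulent; start with P(H) = 0.253. P('flagged'|H) = 0.765, P('flagged'|¬H) = 0.064.
Update on result 1 ('flagged'): P(H) ← 0.765·0.2530 / (0.765·0.2530 + 0.064·0.7470) = 0.19354/0.24135 = 0.8019.
Update on result 2 ('cleared'): P(H) ← 0.235·0.8019 / (0.235·0.8019 + 0.936·0.1981) = 0.18845/0.37386 = 0.5041.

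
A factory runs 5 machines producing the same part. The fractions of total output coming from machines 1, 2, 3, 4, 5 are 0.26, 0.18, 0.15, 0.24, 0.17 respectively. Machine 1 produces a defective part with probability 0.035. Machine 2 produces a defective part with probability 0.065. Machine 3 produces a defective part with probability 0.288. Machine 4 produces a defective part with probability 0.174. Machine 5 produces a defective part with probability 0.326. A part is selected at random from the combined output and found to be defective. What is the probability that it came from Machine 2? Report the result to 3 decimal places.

Tabulate prior·likelihood by source: [1] prior 0.26, lik 0.035, product 0.009100; [2] prior 0.18, lik 0.065, product 0.01170; [3] prior 0.15, lik 0.288, product 0.04320; [4] prior 0.24, lik 0.174, product 0.04176; [5] prior 0.17, lik 0.326, product 0.05542.
Normalizing constant = 0.16118; the posterior for Machine 2 is its product over the sum, 0.01170/0.16118 = 0.073.

Posterior probability ≈ 0.073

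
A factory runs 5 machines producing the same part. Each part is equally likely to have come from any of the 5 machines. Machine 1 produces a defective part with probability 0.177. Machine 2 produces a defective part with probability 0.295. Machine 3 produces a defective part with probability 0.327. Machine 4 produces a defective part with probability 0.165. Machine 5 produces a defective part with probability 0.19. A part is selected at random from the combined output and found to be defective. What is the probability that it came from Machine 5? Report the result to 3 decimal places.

Posterior probability ≈ 0.165

P(defective|M1) = 0.177; P(defective|M2) = 0.295; P(defective|M3) = 0.327; P(defective|M4) = 0.165; P(defective|M5) = 0.19.
Prior × likelihood for each source: 0.2·0.177=0.03540, 0.2·0.295=0.05900, 0.2·0.327=0.06540, 0.2·0.165=0.03300, 0.2·0.19=0.03800. Summing gives P(defective) = 0.23080.
P(Machine 5 | defective) = 0.03800 / 0.23080 = 0.165.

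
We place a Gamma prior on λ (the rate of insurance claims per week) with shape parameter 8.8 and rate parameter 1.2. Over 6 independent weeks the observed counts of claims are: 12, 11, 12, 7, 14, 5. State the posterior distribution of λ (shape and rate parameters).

Total count ∑xᵢ = 61 over n = 6 weeks.
Gamma is conjugate to the Poisson likelihood: posterior is Gamma(shape = 8.8+61 = 69.8, rate = 1.2+6 = 7.2).

Posterior: Gamma(shape=69.8, rate=7.2)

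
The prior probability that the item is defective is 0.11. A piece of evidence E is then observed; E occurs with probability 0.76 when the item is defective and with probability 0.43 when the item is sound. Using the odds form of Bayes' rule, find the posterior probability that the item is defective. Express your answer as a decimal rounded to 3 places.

Posterior probability ≈ 0.179

Prior odds = 0.11/(1−0.11) = 0.12360.
Likelihood ratio for E = 0.76/0.43 = 1.7674.
Posterior odds = prior odds × LR = 0.21845.
Posterior probability = odds/(1+odds) = 0.21845/1.2184 = 0.179.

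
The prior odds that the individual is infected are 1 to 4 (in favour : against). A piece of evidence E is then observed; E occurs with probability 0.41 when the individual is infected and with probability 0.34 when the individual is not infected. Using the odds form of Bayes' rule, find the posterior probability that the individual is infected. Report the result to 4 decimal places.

Posterior probability ≈ 0.2316

Prior odds = 1/4 = 0.25000.
Likelihood ratio for E = 0.41/0.34 = 1.2059.
Posterior odds = prior odds × LR = 0.30147.
Posterior probability = odds/(1+odds) = 0.30147/1.3015 = 0.2316.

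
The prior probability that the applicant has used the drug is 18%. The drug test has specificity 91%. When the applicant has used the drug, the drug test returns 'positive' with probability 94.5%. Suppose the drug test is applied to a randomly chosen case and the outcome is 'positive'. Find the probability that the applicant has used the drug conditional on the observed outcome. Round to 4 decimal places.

Let H be the event that the applicant has used the drug. P(H) = 0.18, so P(¬H) = 0.82. With E the 'positive' result, P(E|H) = 0.945 and P(E|¬H) = 0.09.
P(E) = 0.945·0.18 + 0.09·0.82 = 0.17010 + 0.073800 = 0.24390.
By Bayes' theorem, P(H|E) = 0.17010 / 0.24390 = 0.6974.

P(H | E) ≈ 0.6974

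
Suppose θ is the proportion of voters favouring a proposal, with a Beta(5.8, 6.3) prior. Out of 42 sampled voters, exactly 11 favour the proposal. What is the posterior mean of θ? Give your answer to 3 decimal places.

The binomial likelihood is conjugate to the Beta prior: with 11 successes and 31 failures, the posterior is Beta(5.8+11, 6.3+31) = Beta(16.8, 37.3).
E[θ | data] = 16.8/(16.8+37.3) = 0.311.

Posterior mean ≈ 0.311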